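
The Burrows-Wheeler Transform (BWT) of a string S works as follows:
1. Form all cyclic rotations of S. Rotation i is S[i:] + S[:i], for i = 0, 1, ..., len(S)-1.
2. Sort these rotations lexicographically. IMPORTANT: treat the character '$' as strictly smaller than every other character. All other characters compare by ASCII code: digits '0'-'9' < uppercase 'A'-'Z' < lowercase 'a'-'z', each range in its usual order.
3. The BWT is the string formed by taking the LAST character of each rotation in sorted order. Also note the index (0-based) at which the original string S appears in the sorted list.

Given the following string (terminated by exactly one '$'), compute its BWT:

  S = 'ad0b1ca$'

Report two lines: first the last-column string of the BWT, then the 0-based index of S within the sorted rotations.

Answer: adbc$01a
4

Derivation:
All 8 rotations (rotation i = S[i:]+S[:i]):
  rot[0] = ad0b1ca$
  rot[1] = d0b1ca$a
  rot[2] = 0b1ca$ad
  rot[3] = b1ca$ad0
  rot[4] = 1ca$ad0b
  rot[5] = ca$ad0b1
  rot[6] = a$ad0b1c
  rot[7] = $ad0b1ca
Sorted (with $ < everything):
  sorted[0] = $ad0b1ca  (last char: 'a')
  sorted[1] = 0b1ca$ad  (last char: 'd')
  sorted[2] = 1ca$ad0b  (last char: 'b')
  sorted[3] = a$ad0b1c  (last char: 'c')
  sorted[4] = ad0b1ca$  (last char: '$')
  sorted[5] = b1ca$ad0  (last char: '0')
  sorted[6] = ca$ad0b1  (last char: '1')
  sorted[7] = d0b1ca$a  (last char: 'a')
Last column: adbc$01a
Original string S is at sorted index 4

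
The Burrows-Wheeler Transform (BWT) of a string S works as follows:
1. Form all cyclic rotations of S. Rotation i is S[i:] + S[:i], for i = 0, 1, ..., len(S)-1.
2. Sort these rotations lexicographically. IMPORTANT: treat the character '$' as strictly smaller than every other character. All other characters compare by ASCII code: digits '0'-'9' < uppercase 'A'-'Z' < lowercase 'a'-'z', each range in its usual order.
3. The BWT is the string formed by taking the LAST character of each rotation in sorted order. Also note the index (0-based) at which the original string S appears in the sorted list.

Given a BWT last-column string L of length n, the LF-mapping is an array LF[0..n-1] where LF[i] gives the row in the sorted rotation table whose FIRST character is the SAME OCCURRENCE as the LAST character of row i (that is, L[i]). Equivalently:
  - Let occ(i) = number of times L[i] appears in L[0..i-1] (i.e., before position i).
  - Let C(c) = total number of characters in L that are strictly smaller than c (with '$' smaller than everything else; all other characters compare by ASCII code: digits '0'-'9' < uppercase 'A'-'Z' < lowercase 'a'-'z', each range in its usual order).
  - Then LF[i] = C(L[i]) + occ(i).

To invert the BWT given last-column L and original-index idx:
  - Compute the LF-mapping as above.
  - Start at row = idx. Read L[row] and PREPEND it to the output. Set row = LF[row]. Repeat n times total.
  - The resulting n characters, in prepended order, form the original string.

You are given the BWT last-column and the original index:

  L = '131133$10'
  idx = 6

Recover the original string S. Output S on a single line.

LF mapping: 2 6 3 4 7 8 0 5 1
Walk LF starting at row 6, prepending L[row]:
  step 1: row=6, L[6]='$', prepend. Next row=LF[6]=0
  step 2: row=0, L[0]='1', prepend. Next row=LF[0]=2
  step 3: row=2, L[2]='1', prepend. Next row=LF[2]=3
  step 4: row=3, L[3]='1', prepend. Next row=LF[3]=4
  step 5: row=4, L[4]='3', prepend. Next row=LF[4]=7
  step 6: row=7, L[7]='1', prepend. Next row=LF[7]=5
  step 7: row=5, L[5]='3', prepend. Next row=LF[5]=8
  step 8: row=8, L[8]='0', prepend. Next row=LF[8]=1
  step 9: row=1, L[1]='3', prepend. Next row=LF[1]=6
Reversed output: 30313111$

Answer: 30313111$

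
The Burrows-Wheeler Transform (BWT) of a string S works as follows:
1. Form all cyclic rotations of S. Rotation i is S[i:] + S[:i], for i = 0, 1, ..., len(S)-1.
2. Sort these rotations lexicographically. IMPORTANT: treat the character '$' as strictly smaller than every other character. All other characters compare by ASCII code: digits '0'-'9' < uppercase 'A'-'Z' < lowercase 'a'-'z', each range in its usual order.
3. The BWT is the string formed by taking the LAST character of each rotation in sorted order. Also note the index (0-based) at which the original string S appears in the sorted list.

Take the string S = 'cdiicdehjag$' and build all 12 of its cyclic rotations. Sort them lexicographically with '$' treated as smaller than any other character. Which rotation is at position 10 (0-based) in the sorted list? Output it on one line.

Answer: iicdehjag$cd

Derivation:
All 12 rotations (rotation i = S[i:]+S[:i]):
  rot[0] = cdiicdehjag$
  rot[1] = diicdehjag$c
  rot[2] = iicdehjag$cd
  rot[3] = icdehjag$cdi
  rot[4] = cdehjag$cdii
  rot[5] = dehjag$cdiic
  rot[6] = ehjag$cdiicd
  rot[7] = hjag$cdiicde
  rot[8] = jag$cdiicdeh
  rot[9] = ag$cdiicdehj
  rot[10] = g$cdiicdehja
  rot[11] = $cdiicdehjag
Sorted (with $ < everything):
  sorted[0] = $cdiicdehjag
  sorted[1] = ag$cdiicdehj
  sorted[2] = cdehjag$cdii
  sorted[3] = cdiicdehjag$
  sorted[4] = dehjag$cdiic
  sorted[5] = diicdehjag$c
  sorted[6] = ehjag$cdiicd
  sorted[7] = g$cdiicdehja
  sorted[8] = hjag$cdiicde
  sorted[9] = icdehjag$cdi
  sorted[10] = iicdehjag$cd
  sorted[11] = jag$cdiicdeh
sorted[10] = iicdehjag$cd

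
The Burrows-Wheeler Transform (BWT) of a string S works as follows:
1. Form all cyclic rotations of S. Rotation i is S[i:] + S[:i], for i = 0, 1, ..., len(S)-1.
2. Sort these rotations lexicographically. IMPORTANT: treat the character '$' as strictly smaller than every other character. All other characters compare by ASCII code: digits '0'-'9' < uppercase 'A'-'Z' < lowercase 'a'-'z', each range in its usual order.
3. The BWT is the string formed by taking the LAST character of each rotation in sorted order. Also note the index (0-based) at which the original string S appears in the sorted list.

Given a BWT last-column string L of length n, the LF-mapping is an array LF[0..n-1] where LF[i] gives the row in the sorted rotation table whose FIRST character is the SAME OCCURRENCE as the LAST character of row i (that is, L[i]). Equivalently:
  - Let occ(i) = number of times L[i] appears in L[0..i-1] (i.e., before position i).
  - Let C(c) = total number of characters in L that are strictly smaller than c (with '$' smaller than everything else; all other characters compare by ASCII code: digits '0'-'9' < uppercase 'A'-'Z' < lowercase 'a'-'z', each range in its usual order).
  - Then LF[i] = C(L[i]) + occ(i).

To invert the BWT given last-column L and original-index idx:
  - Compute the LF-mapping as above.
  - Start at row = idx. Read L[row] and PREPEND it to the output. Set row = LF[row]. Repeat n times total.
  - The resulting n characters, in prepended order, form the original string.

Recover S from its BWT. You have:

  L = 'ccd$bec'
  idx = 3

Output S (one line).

LF mapping: 2 3 5 0 1 6 4
Walk LF starting at row 3, prepending L[row]:
  step 1: row=3, L[3]='$', prepend. Next row=LF[3]=0
  step 2: row=0, L[0]='c', prepend. Next row=LF[0]=2
  step 3: row=2, L[2]='d', prepend. Next row=LF[2]=5
  step 4: row=5, L[5]='e', prepend. Next row=LF[5]=6
  step 5: row=6, L[6]='c', prepend. Next row=LF[6]=4
  step 6: row=4, L[4]='b', prepend. Next row=LF[4]=1
  step 7: row=1, L[1]='c', prepend. Next row=LF[1]=3
Reversed output: cbcedc$

Answer: cbcedc$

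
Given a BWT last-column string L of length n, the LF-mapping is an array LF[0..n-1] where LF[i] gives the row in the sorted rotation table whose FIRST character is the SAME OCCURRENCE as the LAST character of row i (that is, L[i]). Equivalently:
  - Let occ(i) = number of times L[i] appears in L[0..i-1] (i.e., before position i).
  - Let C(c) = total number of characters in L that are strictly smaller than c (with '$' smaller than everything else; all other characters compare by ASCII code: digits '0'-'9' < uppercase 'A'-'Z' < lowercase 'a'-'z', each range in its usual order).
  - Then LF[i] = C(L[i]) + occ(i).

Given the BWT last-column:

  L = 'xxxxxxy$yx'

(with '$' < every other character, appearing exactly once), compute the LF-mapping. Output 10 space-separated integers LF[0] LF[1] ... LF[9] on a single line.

Char counts: '$':1, 'x':7, 'y':2
C (first-col start): C('$')=0, C('x')=1, C('y')=8
L[0]='x': occ=0, LF[0]=C('x')+0=1+0=1
L[1]='x': occ=1, LF[1]=C('x')+1=1+1=2
L[2]='x': occ=2, LF[2]=C('x')+2=1+2=3
L[3]='x': occ=3, LF[3]=C('x')+3=1+3=4
L[4]='x': occ=4, LF[4]=C('x')+4=1+4=5
L[5]='x': occ=5, LF[5]=C('x')+5=1+5=6
L[6]='y': occ=0, LF[6]=C('y')+0=8+0=8
L[7]='$': occ=0, LF[7]=C('$')+0=0+0=0
L[8]='y': occ=1, LF[8]=C('y')+1=8+1=9
L[9]='x': occ=6, LF[9]=C('x')+6=1+6=7

Answer: 1 2 3 4 5 6 8 0 9 7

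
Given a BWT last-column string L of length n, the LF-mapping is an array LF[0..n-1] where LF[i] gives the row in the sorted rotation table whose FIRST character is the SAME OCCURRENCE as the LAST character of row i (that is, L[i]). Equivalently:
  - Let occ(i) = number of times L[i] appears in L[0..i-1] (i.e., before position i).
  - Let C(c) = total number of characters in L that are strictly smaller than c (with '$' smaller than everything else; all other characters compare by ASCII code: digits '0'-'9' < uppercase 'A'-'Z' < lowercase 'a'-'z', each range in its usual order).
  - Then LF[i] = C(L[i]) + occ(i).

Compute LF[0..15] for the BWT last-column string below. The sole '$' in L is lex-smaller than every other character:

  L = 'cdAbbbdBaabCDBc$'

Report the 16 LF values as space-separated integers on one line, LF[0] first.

Char counts: '$':1, 'A':1, 'B':2, 'C':1, 'D':1, 'a':2, 'b':4, 'c':2, 'd':2
C (first-col start): C('$')=0, C('A')=1, C('B')=2, C('C')=4, C('D')=5, C('a')=6, C('b')=8, C('c')=12, C('d')=14
L[0]='c': occ=0, LF[0]=C('c')+0=12+0=12
L[1]='d': occ=0, LF[1]=C('d')+0=14+0=14
L[2]='A': occ=0, LF[2]=C('A')+0=1+0=1
L[3]='b': occ=0, LF[3]=C('b')+0=8+0=8
L[4]='b': occ=1, LF[4]=C('b')+1=8+1=9
L[5]='b': occ=2, LF[5]=C('b')+2=8+2=10
L[6]='d': occ=1, LF[6]=C('d')+1=14+1=15
L[7]='B': occ=0, LF[7]=C('B')+0=2+0=2
L[8]='a': occ=0, LF[8]=C('a')+0=6+0=6
L[9]='a': occ=1, LF[9]=C('a')+1=6+1=7
L[10]='b': occ=3, LF[10]=C('b')+3=8+3=11
L[11]='C': occ=0, LF[11]=C('C')+0=4+0=4
L[12]='D': occ=0, LF[12]=C('D')+0=5+0=5
L[13]='B': occ=1, LF[13]=C('B')+1=2+1=3
L[14]='c': occ=1, LF[14]=C('c')+1=12+1=13
L[15]='$': occ=0, LF[15]=C('$')+0=0+0=0

Answer: 12 14 1 8 9 10 15 2 6 7 11 4 5 3 13 0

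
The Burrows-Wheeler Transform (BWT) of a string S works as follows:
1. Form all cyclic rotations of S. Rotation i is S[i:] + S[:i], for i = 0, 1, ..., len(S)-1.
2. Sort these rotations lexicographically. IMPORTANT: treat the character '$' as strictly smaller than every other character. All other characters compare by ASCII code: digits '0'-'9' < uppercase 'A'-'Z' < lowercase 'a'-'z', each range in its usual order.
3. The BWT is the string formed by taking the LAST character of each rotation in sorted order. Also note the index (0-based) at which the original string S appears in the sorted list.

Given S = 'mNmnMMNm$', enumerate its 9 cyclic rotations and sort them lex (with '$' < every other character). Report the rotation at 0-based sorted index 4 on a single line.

All 9 rotations (rotation i = S[i:]+S[:i]):
  rot[0] = mNmnMMNm$
  rot[1] = NmnMMNm$m
  rot[2] = mnMMNm$mN
  rot[3] = nMMNm$mNm
  rot[4] = MMNm$mNmn
  rot[5] = MNm$mNmnM
  rot[6] = Nm$mNmnMM
  rot[7] = m$mNmnMMN
  rot[8] = $mNmnMMNm
Sorted (with $ < everything):
  sorted[0] = $mNmnMMNm
  sorted[1] = MMNm$mNmn
  sorted[2] = MNm$mNmnM
  sorted[3] = Nm$mNmnMM
  sorted[4] = NmnMMNm$m
  sorted[5] = m$mNmnMMN
  sorted[6] = mNmnMMNm$
  sorted[7] = mnMMNm$mN
  sorted[8] = nMMNm$mNm
sorted[4] = NmnMMNm$m

Answer: NmnMMNm$m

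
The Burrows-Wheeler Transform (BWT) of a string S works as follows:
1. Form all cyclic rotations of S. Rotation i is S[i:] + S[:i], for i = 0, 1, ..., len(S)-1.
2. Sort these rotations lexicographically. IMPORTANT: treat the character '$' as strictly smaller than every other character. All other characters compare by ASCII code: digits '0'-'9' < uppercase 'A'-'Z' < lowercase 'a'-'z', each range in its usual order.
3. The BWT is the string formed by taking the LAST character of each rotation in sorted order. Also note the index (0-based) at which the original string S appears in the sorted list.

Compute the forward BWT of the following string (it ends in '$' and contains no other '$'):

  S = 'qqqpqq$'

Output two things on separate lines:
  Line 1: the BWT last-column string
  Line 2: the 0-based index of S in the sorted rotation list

Answer: qqqqpq$
6

Derivation:
All 7 rotations (rotation i = S[i:]+S[:i]):
  rot[0] = qqqpqq$
  rot[1] = qqpqq$q
  rot[2] = qpqq$qq
  rot[3] = pqq$qqq
  rot[4] = qq$qqqp
  rot[5] = q$qqqpq
  rot[6] = $qqqpqq
Sorted (with $ < everything):
  sorted[0] = $qqqpqq  (last char: 'q')
  sorted[1] = pqq$qqq  (last char: 'q')
  sorted[2] = q$qqqpq  (last char: 'q')
  sorted[3] = qpqq$qq  (last char: 'q')
  sorted[4] = qq$qqqp  (last char: 'p')
  sorted[5] = qqpqq$q  (last char: 'q')
  sorted[6] = qqqpqq$  (last char: '$')
Last column: qqqqpq$
Original string S is at sorted index 6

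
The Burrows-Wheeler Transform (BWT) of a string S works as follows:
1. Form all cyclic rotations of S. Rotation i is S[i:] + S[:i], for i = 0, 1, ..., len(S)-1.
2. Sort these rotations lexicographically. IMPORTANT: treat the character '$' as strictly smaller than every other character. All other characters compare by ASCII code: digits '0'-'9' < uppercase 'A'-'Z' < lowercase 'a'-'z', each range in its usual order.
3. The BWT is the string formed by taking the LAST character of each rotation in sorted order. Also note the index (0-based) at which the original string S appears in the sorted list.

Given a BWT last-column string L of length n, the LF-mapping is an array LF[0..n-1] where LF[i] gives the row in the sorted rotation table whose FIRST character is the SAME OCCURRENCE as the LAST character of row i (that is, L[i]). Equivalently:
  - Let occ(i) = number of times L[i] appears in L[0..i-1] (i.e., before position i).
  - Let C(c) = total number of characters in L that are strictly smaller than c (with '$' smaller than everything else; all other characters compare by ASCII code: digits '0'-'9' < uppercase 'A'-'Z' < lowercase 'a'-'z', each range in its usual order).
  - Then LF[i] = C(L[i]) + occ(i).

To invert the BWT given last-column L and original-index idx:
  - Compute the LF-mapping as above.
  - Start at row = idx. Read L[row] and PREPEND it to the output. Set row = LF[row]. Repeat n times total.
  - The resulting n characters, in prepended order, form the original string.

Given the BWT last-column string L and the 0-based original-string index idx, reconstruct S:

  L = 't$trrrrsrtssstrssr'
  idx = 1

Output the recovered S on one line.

Answer: rrrsrtstsssstrrrt$

Derivation:
LF mapping: 14 0 15 1 2 3 4 8 5 16 9 10 11 17 6 12 13 7
Walk LF starting at row 1, prepending L[row]:
  step 1: row=1, L[1]='$', prepend. Next row=LF[1]=0
  step 2: row=0, L[0]='t', prepend. Next row=LF[0]=14
  step 3: row=14, L[14]='r', prepend. Next row=LF[14]=6
  step 4: row=6, L[6]='r', prepend. Next row=LF[6]=4
  step 5: row=4, L[4]='r', prepend. Next row=LF[4]=2
  step 6: row=2, L[2]='t', prepend. Next row=LF[2]=15
  step 7: row=15, L[15]='s', prepend. Next row=LF[15]=12
  step 8: row=12, L[12]='s', prepend. Next row=LF[12]=11
  step 9: row=11, L[11]='s', prepend. Next row=LF[11]=10
  step 10: row=10, L[10]='s', prepend. Next row=LF[10]=9
  step 11: row=9, L[9]='t', prepend. Next row=LF[9]=16
  step 12: row=16, L[16]='s', prepend. Next row=LF[16]=13
  step 13: row=13, L[13]='t', prepend. Next row=LF[13]=17
  step 14: row=17, L[17]='r', prepend. Next row=LF[17]=7
  step 15: row=7, L[7]='s', prepend. Next row=LF[7]=8
  step 16: row=8, L[8]='r', prepend. Next row=LF[8]=5
  step 17: row=5, L[5]='r', prepend. Next row=LF[5]=3
  step 18: row=3, L[3]='r', prepend. Next row=LF[3]=1
Reversed output: rrrsrtstsssstrrrt$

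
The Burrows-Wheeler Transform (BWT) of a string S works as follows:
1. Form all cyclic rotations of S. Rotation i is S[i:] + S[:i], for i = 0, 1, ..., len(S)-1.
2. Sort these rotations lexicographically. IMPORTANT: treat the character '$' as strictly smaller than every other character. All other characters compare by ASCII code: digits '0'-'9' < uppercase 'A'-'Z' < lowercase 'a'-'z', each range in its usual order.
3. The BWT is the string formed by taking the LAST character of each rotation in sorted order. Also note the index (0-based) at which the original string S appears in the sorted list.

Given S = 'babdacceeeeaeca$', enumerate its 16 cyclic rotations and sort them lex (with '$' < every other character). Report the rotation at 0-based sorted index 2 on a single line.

Answer: abdacceeeeaeca$b

Derivation:
All 16 rotations (rotation i = S[i:]+S[:i]):
  rot[0] = babdacceeeeaeca$
  rot[1] = abdacceeeeaeca$b
  rot[2] = bdacceeeeaeca$ba
  rot[3] = dacceeeeaeca$bab
  rot[4] = acceeeeaeca$babd
  rot[5] = cceeeeaeca$babda
  rot[6] = ceeeeaeca$babdac
  rot[7] = eeeeaeca$babdacc
  rot[8] = eeeaeca$babdacce
  rot[9] = eeaeca$babdaccee
  rot[10] = eaeca$babdacceee
  rot[11] = aeca$babdacceeee
  rot[12] = eca$babdacceeeea
  rot[13] = ca$babdacceeeeae
  rot[14] = a$babdacceeeeaec
  rot[15] = $babdacceeeeaeca
Sorted (with $ < everything):
  sorted[0] = $babdacceeeeaeca
  sorted[1] = a$babdacceeeeaec
  sorted[2] = abdacceeeeaeca$b
  sorted[3] = acceeeeaeca$babd
  sorted[4] = aeca$babdacceeee
  sorted[5] = babdacceeeeaeca$
  sorted[6] = bdacceeeeaeca$ba
  sorted[7] = ca$babdacceeeeae
  sorted[8] = cceeeeaeca$babda
  sorted[9] = ceeeeaeca$babdac
  sorted[10] = dacceeeeaeca$bab
  sorted[11] = eaeca$babdacceee
  sorted[12] = eca$babdacceeeea
  sorted[13] = eeaeca$babdaccee
  sorted[14] = eeeaeca$babdacce
  sorted[15] = eeeeaeca$babdacc
sorted[2] = abdacceeeeaeca$b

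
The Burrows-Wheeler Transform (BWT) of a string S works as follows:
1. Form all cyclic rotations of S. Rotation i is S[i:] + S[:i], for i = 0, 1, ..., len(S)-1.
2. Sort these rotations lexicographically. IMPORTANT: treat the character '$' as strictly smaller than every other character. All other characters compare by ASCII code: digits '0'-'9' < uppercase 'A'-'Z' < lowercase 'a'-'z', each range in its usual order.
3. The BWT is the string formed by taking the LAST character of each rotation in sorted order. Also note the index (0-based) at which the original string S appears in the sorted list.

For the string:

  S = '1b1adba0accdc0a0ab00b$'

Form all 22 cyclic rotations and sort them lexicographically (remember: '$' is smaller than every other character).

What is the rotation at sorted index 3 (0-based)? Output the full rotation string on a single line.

Answer: 0ab00b$1b1adba0accdc0a

Derivation:
All 22 rotations (rotation i = S[i:]+S[:i]):
  rot[0] = 1b1adba0accdc0a0ab00b$
  rot[1] = b1adba0accdc0a0ab00b$1
  rot[2] = 1adba0accdc0a0ab00b$1b
  rot[3] = adba0accdc0a0ab00b$1b1
  rot[4] = dba0accdc0a0ab00b$1b1a
  rot[5] = ba0accdc0a0ab00b$1b1ad
  rot[6] = a0accdc0a0ab00b$1b1adb
  rot[7] = 0accdc0a0ab00b$1b1adba
  rot[8] = accdc0a0ab00b$1b1adba0
  rot[9] = ccdc0a0ab00b$1b1adba0a
  rot[10] = cdc0a0ab00b$1b1adba0ac
  rot[11] = dc0a0ab00b$1b1adba0acc
  rot[12] = c0a0ab00b$1b1adba0accd
  rot[13] = 0a0ab00b$1b1adba0accdc
  rot[14] = a0ab00b$1b1adba0accdc0
  rot[15] = 0ab00b$1b1adba0accdc0a
  rot[16] = ab00b$1b1adba0accdc0a0
  rot[17] = b00b$1b1adba0accdc0a0a
  rot[18] = 00b$1b1adba0accdc0a0ab
  rot[19] = 0b$1b1adba0accdc0a0ab0
  rot[20] = b$1b1adba0accdc0a0ab00
  rot[21] = $1b1adba0accdc0a0ab00b
Sorted (with $ < everything):
  sorted[0] = $1b1adba0accdc0a0ab00b
  sorted[1] = 00b$1b1adba0accdc0a0ab
  sorted[2] = 0a0ab00b$1b1adba0accdc
  sorted[3] = 0ab00b$1b1adba0accdc0a
  sorted[4] = 0accdc0a0ab00b$1b1adba
  sorted[5] = 0b$1b1adba0accdc0a0ab0
  sorted[6] = 1adba0accdc0a0ab00b$1b
  sorted[7] = 1b1adba0accdc0a0ab00b$
  sorted[8] = a0ab00b$1b1adba0accdc0
  sorted[9] = a0accdc0a0ab00b$1b1adb
  sorted[10] = ab00b$1b1adba0accdc0a0
  sorted[11] = accdc0a0ab00b$1b1adba0
  sorted[12] = adba0accdc0a0ab00b$1b1
  sorted[13] = b$1b1adba0accdc0a0ab00
  sorted[14] = b00b$1b1adba0accdc0a0a
  sorted[15] = b1adba0accdc0a0ab00b$1
  sorted[16] = ba0accdc0a0ab00b$1b1ad
  sorted[17] = c0a0ab00b$1b1adba0accd
  sorted[18] = ccdc0a0ab00b$1b1adba0a
  sorted[19] = cdc0a0ab00b$1b1adba0ac
  sorted[20] = dba0accdc0a0ab00b$1b1a
  sorted[21] = dc0a0ab00b$1b1adba0acc
sorted[3] = 0ab00b$1b1adba0accdc0a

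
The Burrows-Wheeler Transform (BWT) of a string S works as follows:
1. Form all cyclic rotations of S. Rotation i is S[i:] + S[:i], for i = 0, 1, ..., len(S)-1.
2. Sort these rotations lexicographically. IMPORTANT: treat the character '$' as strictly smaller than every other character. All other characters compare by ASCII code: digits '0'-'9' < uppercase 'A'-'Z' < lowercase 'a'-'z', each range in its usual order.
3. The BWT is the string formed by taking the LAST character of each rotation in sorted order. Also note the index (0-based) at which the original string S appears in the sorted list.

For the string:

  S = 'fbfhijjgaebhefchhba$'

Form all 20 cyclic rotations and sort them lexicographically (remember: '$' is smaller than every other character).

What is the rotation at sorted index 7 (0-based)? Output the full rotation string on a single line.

All 20 rotations (rotation i = S[i:]+S[:i]):
  rot[0] = fbfhijjgaebhefchhba$
  rot[1] = bfhijjgaebhefchhba$f
  rot[2] = fhijjgaebhefchhba$fb
  rot[3] = hijjgaebhefchhba$fbf
  rot[4] = ijjgaebhefchhba$fbfh
  rot[5] = jjgaebhefchhba$fbfhi
  rot[6] = jgaebhefchhba$fbfhij
  rot[7] = gaebhefchhba$fbfhijj
  rot[8] = aebhefchhba$fbfhijjg
  rot[9] = ebhefchhba$fbfhijjga
  rot[10] = bhefchhba$fbfhijjgae
  rot[11] = hefchhba$fbfhijjgaeb
  rot[12] = efchhba$fbfhijjgaebh
  rot[13] = fchhba$fbfhijjgaebhe
  rot[14] = chhba$fbfhijjgaebhef
  rot[15] = hhba$fbfhijjgaebhefc
  rot[16] = hba$fbfhijjgaebhefch
  rot[17] = ba$fbfhijjgaebhefchh
  rot[18] = a$fbfhijjgaebhefchhb
  rot[19] = $fbfhijjgaebhefchhba
Sorted (with $ < everything):
  sorted[0] = $fbfhijjgaebhefchhba
  sorted[1] = a$fbfhijjgaebhefchhb
  sorted[2] = aebhefchhba$fbfhijjg
  sorted[3] = ba$fbfhijjgaebhefchh
  sorted[4] = bfhijjgaebhefchhba$f
  sorted[5] = bhefchhba$fbfhijjgae
  sorted[6] = chhba$fbfhijjgaebhef
  sorted[7] = ebhefchhba$fbfhijjga
  sorted[8] = efchhba$fbfhijjgaebh
  sorted[9] = fbfhijjgaebhefchhba$
  sorted[10] = fchhba$fbfhijjgaebhe
  sorted[11] = fhijjgaebhefchhba$fb
  sorted[12] = gaebhefchhba$fbfhijj
  sorted[13] = hba$fbfhijjgaebhefch
  sorted[14] = hefchhba$fbfhijjgaeb
  sorted[15] = hhba$fbfhijjgaebhefc
  sorted[16] = hijjgaebhefchhba$fbf
  sorted[17] = ijjgaebhefchhba$fbfh
  sorted[18] = jgaebhefchhba$fbfhij
  sorted[19] = jjgaebhefchhba$fbfhi
sorted[7] = ebhefchhba$fbfhijjga

Answer: ebhefchhba$fbfhijjga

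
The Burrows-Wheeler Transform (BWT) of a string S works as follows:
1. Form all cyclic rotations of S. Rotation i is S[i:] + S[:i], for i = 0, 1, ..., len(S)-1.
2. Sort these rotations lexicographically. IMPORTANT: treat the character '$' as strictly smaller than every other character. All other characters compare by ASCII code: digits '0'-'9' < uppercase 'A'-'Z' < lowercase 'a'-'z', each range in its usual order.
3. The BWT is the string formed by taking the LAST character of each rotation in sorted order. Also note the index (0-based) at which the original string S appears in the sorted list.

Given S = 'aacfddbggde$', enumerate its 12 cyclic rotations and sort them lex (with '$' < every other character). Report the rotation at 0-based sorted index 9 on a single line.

Answer: fddbggde$aac

Derivation:
All 12 rotations (rotation i = S[i:]+S[:i]):
  rot[0] = aacfddbggde$
  rot[1] = acfddbggde$a
  rot[2] = cfddbggde$aa
  rot[3] = fddbggde$aac
  rot[4] = ddbggde$aacf
  rot[5] = dbggde$aacfd
  rot[6] = bggde$aacfdd
  rot[7] = ggde$aacfddb
  rot[8] = gde$aacfddbg
  rot[9] = de$aacfddbgg
  rot[10] = e$aacfddbggd
  rot[11] = $aacfddbggde
Sorted (with $ < everything):
  sorted[0] = $aacfddbggde
  sorted[1] = aacfddbggde$
  sorted[2] = acfddbggde$a
  sorted[3] = bggde$aacfdd
  sorted[4] = cfddbggde$aa
  sorted[5] = dbggde$aacfd
  sorted[6] = ddbggde$aacf
  sorted[7] = de$aacfddbgg
  sorted[8] = e$aacfddbggd
  sorted[9] = fddbggde$aac
  sorted[10] = gde$aacfddbg
  sorted[11] = ggde$aacfddb
sorted[9] = fddbggde$aac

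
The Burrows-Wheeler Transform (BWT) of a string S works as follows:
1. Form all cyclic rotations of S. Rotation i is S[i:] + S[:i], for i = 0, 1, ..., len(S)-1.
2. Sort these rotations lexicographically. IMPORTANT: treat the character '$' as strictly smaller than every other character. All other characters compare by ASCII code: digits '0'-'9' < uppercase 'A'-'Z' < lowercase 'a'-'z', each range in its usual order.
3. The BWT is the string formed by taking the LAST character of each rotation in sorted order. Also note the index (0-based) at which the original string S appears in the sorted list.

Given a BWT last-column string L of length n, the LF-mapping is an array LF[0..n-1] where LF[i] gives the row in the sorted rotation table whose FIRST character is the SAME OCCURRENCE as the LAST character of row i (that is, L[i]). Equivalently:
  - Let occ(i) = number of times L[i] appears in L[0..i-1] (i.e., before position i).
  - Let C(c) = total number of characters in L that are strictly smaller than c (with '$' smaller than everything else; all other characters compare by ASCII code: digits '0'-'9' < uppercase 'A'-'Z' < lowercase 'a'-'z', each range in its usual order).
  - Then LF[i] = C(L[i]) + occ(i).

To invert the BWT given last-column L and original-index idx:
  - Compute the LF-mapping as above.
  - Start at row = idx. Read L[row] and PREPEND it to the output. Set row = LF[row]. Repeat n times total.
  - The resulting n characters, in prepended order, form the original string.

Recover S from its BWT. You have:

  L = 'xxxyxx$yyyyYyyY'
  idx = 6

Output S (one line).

Answer: xxYyyxxYyyyyyx$

Derivation:
LF mapping: 3 4 5 8 6 7 0 9 10 11 12 1 13 14 2
Walk LF starting at row 6, prepending L[row]:
  step 1: row=6, L[6]='$', prepend. Next row=LF[6]=0
  step 2: row=0, L[0]='x', prepend. Next row=LF[0]=3
  step 3: row=3, L[3]='y', prepend. Next row=LF[3]=8
  step 4: row=8, L[8]='y', prepend. Next row=LF[8]=10
  step 5: row=10, L[10]='y', prepend. Next row=LF[10]=12
  step 6: row=12, L[12]='y', prepend. Next row=LF[12]=13
  step 7: row=13, L[13]='y', prepend. Next row=LF[13]=14
  step 8: row=14, L[14]='Y', prepend. Next row=LF[14]=2
  step 9: row=2, L[2]='x', prepend. Next row=LF[2]=5
  step 10: row=5, L[5]='x', prepend. Next row=LF[5]=7
  step 11: row=7, L[7]='y', prepend. Next row=LF[7]=9
  step 12: row=9, L[9]='y', prepend. Next row=LF[9]=11
  step 13: row=11, L[11]='Y', prepend. Next row=LF[11]=1
  step 14: row=1, L[1]='x', prepend. Next row=LF[1]=4
  step 15: row=4, L[4]='x', prepend. Next row=LF[4]=6
Reversed output: xxYyyxxYyyyyyx$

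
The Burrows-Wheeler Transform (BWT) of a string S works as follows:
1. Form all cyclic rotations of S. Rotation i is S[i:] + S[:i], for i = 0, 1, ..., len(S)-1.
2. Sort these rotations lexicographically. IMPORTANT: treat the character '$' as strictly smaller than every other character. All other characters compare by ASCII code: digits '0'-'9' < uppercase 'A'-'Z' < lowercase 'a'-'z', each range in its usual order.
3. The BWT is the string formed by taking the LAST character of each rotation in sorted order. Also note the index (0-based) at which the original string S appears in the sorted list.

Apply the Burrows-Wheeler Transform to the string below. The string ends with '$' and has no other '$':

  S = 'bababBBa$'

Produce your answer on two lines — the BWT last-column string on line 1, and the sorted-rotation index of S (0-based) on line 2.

Answer: abBBbbaa$
8

Derivation:
All 9 rotations (rotation i = S[i:]+S[:i]):
  rot[0] = bababBBa$
  rot[1] = ababBBa$b
  rot[2] = babBBa$ba
  rot[3] = abBBa$bab
  rot[4] = bBBa$baba
  rot[5] = BBa$babab
  rot[6] = Ba$bababB
  rot[7] = a$bababBB
  rot[8] = $bababBBa
Sorted (with $ < everything):
  sorted[0] = $bababBBa  (last char: 'a')
  sorted[1] = BBa$babab  (last char: 'b')
  sorted[2] = Ba$bababB  (last char: 'B')
  sorted[3] = a$bababBB  (last char: 'B')
  sorted[4] = abBBa$bab  (last char: 'b')
  sorted[5] = ababBBa$b  (last char: 'b')
  sorted[6] = bBBa$baba  (last char: 'a')
  sorted[7] = babBBa$ba  (last char: 'a')
  sorted[8] = bababBBa$  (last char: '$')
Last column: abBBbbaa$
Original string S is at sorted index 8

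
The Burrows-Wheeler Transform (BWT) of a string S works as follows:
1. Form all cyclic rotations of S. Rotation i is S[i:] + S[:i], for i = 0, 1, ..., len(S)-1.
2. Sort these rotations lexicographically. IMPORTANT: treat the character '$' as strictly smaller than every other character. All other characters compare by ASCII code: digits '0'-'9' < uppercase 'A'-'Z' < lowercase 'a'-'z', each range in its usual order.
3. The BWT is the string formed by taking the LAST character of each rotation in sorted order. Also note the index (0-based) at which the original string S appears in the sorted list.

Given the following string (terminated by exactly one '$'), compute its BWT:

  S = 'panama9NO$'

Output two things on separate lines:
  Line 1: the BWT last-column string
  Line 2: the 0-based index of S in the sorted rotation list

Answer: Oa9Nmnpaa$
9

Derivation:
All 10 rotations (rotation i = S[i:]+S[:i]):
  rot[0] = panama9NO$
  rot[1] = anama9NO$p
  rot[2] = nama9NO$pa
  rot[3] = ama9NO$pan
  rot[4] = ma9NO$pana
  rot[5] = a9NO$panam
  rot[6] = 9NO$panama
  rot[7] = NO$panama9
  rot[8] = O$panama9N
  rot[9] = $panama9NO
Sorted (with $ < everything):
  sorted[0] = $panama9NO  (last char: 'O')
  sorted[1] = 9NO$panama  (last char: 'a')
  sorted[2] = NO$panama9  (last char: '9')
  sorted[3] = O$panama9N  (last char: 'N')
  sorted[4] = a9NO$panam  (last char: 'm')
  sorted[5] = ama9NO$pan  (last char: 'n')
  sorted[6] = anama9NO$p  (last char: 'p')
  sorted[7] = ma9NO$pana  (last char: 'a')
  sorted[8] = nama9NO$pa  (last char: 'a')
  sorted[9] = panama9NO$  (last char: '$')
Last column: Oa9Nmnpaa$
Original string S is at sorted index 9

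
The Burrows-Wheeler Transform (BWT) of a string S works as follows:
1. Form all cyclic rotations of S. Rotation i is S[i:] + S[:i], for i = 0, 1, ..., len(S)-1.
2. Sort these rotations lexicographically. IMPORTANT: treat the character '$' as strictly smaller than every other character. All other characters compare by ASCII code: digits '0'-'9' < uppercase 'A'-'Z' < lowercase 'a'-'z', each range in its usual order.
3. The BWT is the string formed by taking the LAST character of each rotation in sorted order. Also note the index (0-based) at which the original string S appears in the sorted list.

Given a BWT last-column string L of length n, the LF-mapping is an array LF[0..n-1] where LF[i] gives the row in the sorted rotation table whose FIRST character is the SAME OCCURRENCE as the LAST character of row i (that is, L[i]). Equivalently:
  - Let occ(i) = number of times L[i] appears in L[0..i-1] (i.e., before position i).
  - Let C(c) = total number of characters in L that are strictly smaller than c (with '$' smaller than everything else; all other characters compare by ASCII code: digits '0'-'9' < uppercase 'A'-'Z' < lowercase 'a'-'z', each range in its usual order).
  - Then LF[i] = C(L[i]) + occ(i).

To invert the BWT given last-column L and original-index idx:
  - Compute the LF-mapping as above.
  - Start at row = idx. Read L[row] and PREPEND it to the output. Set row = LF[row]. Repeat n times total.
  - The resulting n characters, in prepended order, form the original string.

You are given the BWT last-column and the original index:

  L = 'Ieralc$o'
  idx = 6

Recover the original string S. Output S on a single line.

Answer: oracleI$

Derivation:
LF mapping: 1 4 7 2 5 3 0 6
Walk LF starting at row 6, prepending L[row]:
  step 1: row=6, L[6]='$', prepend. Next row=LF[6]=0
  step 2: row=0, L[0]='I', prepend. Next row=LF[0]=1
  step 3: row=1, L[1]='e', prepend. Next row=LF[1]=4
  step 4: row=4, L[4]='l', prepend. Next row=LF[4]=5
  step 5: row=5, L[5]='c', prepend. Next row=LF[5]=3
  step 6: row=3, L[3]='a', prepend. Next row=LF[3]=2
  step 7: row=2, L[2]='r', prepend. Next row=LF[2]=7
  step 8: row=7, L[7]='o', prepend. Next row=LF[7]=6
Reversed output: oracleI$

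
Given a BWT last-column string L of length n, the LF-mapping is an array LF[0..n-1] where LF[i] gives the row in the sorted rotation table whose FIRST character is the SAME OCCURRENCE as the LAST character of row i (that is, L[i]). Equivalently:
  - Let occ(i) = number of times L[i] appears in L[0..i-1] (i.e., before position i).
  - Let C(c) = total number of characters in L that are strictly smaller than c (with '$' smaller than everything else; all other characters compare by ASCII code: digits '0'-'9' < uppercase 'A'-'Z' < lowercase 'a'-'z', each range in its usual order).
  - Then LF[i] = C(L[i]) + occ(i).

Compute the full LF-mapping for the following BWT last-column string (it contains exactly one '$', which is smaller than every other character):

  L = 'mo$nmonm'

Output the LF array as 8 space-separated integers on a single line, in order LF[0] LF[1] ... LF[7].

Answer: 1 6 0 4 2 7 5 3

Derivation:
Char counts: '$':1, 'm':3, 'n':2, 'o':2
C (first-col start): C('$')=0, C('m')=1, C('n')=4, C('o')=6
L[0]='m': occ=0, LF[0]=C('m')+0=1+0=1
L[1]='o': occ=0, LF[1]=C('o')+0=6+0=6
L[2]='$': occ=0, LF[2]=C('$')+0=0+0=0
L[3]='n': occ=0, LF[3]=C('n')+0=4+0=4
L[4]='m': occ=1, LF[4]=C('m')+1=1+1=2
L[5]='o': occ=1, LF[5]=C('o')+1=6+1=7
L[6]='n': occ=1, LF[6]=C('n')+1=4+1=5
L[7]='m': occ=2, LF[7]=C('m')+2=1+2=3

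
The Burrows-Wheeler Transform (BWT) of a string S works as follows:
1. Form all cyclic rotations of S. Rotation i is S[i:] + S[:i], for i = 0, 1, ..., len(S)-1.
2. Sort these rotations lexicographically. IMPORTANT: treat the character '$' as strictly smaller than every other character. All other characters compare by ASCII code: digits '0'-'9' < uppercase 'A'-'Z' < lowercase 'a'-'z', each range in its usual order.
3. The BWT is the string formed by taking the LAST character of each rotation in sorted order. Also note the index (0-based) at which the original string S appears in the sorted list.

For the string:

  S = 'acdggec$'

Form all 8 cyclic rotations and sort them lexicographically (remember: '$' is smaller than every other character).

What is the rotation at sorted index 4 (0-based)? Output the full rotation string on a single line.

Answer: dggec$ac

Derivation:
All 8 rotations (rotation i = S[i:]+S[:i]):
  rot[0] = acdggec$
  rot[1] = cdggec$a
  rot[2] = dggec$ac
  rot[3] = ggec$acd
  rot[4] = gec$acdg
  rot[5] = ec$acdgg
  rot[6] = c$acdgge
  rot[7] = $acdggec
Sorted (with $ < everything):
  sorted[0] = $acdggec
  sorted[1] = acdggec$
  sorted[2] = c$acdgge
  sorted[3] = cdggec$a
  sorted[4] = dggec$ac
  sorted[5] = ec$acdgg
  sorted[6] = gec$acdg
  sorted[7] = ggec$acd
sorted[4] = dggec$ac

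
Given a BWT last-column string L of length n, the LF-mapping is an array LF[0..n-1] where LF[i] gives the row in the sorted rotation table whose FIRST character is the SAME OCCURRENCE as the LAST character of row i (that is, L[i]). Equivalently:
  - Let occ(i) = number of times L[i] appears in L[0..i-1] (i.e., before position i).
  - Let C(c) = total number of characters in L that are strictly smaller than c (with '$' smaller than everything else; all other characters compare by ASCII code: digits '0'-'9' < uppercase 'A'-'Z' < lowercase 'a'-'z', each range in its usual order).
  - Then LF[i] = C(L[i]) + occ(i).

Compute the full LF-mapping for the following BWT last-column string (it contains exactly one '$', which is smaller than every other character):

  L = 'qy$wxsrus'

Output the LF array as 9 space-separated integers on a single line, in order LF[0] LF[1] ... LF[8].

Char counts: '$':1, 'q':1, 'r':1, 's':2, 'u':1, 'w':1, 'x':1, 'y':1
C (first-col start): C('$')=0, C('q')=1, C('r')=2, C('s')=3, C('u')=5, C('w')=6, C('x')=7, C('y')=8
L[0]='q': occ=0, LF[0]=C('q')+0=1+0=1
L[1]='y': occ=0, LF[1]=C('y')+0=8+0=8
L[2]='$': occ=0, LF[2]=C('$')+0=0+0=0
L[3]='w': occ=0, LF[3]=C('w')+0=6+0=6
L[4]='x': occ=0, LF[4]=C('x')+0=7+0=7
L[5]='s': occ=0, LF[5]=C('s')+0=3+0=3
L[6]='r': occ=0, LF[6]=C('r')+0=2+0=2
L[7]='u': occ=0, LF[7]=C('u')+0=5+0=5
L[8]='s': occ=1, LF[8]=C('s')+1=3+1=4

Answer: 1 8 0 6 7 3 2 5 4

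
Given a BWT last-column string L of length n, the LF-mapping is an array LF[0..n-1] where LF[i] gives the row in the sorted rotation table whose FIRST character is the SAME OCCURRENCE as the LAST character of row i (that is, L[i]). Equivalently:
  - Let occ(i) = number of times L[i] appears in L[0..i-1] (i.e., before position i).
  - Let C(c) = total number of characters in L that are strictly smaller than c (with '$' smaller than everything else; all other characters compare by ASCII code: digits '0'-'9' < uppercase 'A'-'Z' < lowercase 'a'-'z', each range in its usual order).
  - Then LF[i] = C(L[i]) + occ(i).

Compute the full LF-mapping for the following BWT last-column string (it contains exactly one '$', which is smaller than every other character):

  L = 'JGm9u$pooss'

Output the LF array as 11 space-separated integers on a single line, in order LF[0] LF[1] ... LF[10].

Char counts: '$':1, '9':1, 'G':1, 'J':1, 'm':1, 'o':2, 'p':1, 's':2, 'u':1
C (first-col start): C('$')=0, C('9')=1, C('G')=2, C('J')=3, C('m')=4, C('o')=5, C('p')=7, C('s')=8, C('u')=10
L[0]='J': occ=0, LF[0]=C('J')+0=3+0=3
L[1]='G': occ=0, LF[1]=C('G')+0=2+0=2
L[2]='m': occ=0, LF[2]=C('m')+0=4+0=4
L[3]='9': occ=0, LF[3]=C('9')+0=1+0=1
L[4]='u': occ=0, LF[4]=C('u')+0=10+0=10
L[5]='$': occ=0, LF[5]=C('$')+0=0+0=0
L[6]='p': occ=0, LF[6]=C('p')+0=7+0=7
L[7]='o': occ=0, LF[7]=C('o')+0=5+0=5
L[8]='o': occ=1, LF[8]=C('o')+1=5+1=6
L[9]='s': occ=0, LF[9]=C('s')+0=8+0=8
L[10]='s': occ=1, LF[10]=C('s')+1=8+1=9

Answer: 3 2 4 1 10 0 7 5 6 8 9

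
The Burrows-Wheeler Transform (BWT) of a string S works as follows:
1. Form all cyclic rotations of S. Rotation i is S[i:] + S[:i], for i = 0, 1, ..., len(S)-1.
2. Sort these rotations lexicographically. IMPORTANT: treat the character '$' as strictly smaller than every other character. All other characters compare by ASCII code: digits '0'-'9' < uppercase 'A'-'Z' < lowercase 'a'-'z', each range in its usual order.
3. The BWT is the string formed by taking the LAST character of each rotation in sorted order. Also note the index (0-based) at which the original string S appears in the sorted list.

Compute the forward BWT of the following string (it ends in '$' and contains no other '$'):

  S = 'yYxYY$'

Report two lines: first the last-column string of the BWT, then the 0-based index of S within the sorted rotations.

All 6 rotations (rotation i = S[i:]+S[:i]):
  rot[0] = yYxYY$
  rot[1] = YxYY$y
  rot[2] = xYY$yY
  rot[3] = YY$yYx
  rot[4] = Y$yYxY
  rot[5] = $yYxYY
Sorted (with $ < everything):
  sorted[0] = $yYxYY  (last char: 'Y')
  sorted[1] = Y$yYxY  (last char: 'Y')
  sorted[2] = YY$yYx  (last char: 'x')
  sorted[3] = YxYY$y  (last char: 'y')
  sorted[4] = xYY$yY  (last char: 'Y')
  sorted[5] = yYxYY$  (last char: '$')
Last column: YYxyY$
Original string S is at sorted index 5

Answer: YYxyY$
5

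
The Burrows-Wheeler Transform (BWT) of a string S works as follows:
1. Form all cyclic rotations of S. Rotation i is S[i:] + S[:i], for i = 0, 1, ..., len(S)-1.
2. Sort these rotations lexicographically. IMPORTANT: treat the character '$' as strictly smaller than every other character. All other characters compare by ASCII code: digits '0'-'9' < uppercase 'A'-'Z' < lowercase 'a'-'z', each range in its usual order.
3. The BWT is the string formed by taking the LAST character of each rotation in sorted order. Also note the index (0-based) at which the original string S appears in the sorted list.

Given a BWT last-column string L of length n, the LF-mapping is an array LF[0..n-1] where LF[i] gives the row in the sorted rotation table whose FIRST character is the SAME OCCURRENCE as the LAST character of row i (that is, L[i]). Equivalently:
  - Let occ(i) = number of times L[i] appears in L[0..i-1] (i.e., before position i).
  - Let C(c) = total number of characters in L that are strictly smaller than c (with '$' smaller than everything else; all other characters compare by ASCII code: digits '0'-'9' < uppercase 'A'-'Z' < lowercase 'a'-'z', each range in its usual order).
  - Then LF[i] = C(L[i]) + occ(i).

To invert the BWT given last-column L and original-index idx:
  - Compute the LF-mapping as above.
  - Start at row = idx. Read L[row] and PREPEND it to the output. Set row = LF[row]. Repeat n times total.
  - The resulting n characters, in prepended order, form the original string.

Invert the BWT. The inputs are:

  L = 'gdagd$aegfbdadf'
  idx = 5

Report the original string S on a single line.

Answer: daadbfedfgdgag$

Derivation:
LF mapping: 12 5 1 13 6 0 2 9 14 10 4 7 3 8 11
Walk LF starting at row 5, prepending L[row]:
  step 1: row=5, L[5]='$', prepend. Next row=LF[5]=0
  step 2: row=0, L[0]='g', prepend. Next row=LF[0]=12
  step 3: row=12, L[12]='a', prepend. Next row=LF[12]=3
  step 4: row=3, L[3]='g', prepend. Next row=LF[3]=13
  step 5: row=13, L[13]='d', prepend. Next row=LF[13]=8
  step 6: row=8, L[8]='g', prepend. Next row=LF[8]=14
  step 7: row=14, L[14]='f', prepend. Next row=LF[14]=11
  step 8: row=11, L[11]='d', prepend. Next row=LF[11]=7
  step 9: row=7, L[7]='e', prepend. Next row=LF[7]=9
  step 10: row=9, L[9]='f', prepend. Next row=LF[9]=10
  step 11: row=10, L[10]='b', prepend. Next row=LF[10]=4
  step 12: row=4, L[4]='d', prepend. Next row=LF[4]=6
  step 13: row=6, L[6]='a', prepend. Next row=LF[6]=2
  step 14: row=2, L[2]='a', prepend. Next row=LF[2]=1
  step 15: row=1, L[1]='d', prepend. Next row=LF[1]=5
Reversed output: daadbfedfgdgag$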